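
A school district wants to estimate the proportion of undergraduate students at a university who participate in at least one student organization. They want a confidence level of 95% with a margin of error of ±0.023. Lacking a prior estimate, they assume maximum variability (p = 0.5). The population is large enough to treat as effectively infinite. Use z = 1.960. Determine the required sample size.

1816

With p = 0.5, p(1−p) = 0.25.
n = z²·p(1−p)/E² = 1.960² × 0.2500 / 0.023² = 3.8416 × 0.2500 / 0.000529 ≈ 1815.50.
Rounding up gives n = 1816.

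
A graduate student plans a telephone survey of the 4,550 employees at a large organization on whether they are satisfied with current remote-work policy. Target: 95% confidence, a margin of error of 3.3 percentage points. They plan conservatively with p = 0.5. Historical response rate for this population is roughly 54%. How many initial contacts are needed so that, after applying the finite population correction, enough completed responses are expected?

For 95% confidence, z = 1.960.
Completed interviews needed (unadjusted): n₀ = 1.960² × 0.2500 / 0.033² ≈ 881.91 → 882.
FPC for N = 4,550: n = 882 / (1 + 881/4550) = 882 / 1.1936 ≈ 738.92 → 739.
At a 54% response rate, contacts needed = 739 / 0.54 ≈ 1368.52 → 1369.

1369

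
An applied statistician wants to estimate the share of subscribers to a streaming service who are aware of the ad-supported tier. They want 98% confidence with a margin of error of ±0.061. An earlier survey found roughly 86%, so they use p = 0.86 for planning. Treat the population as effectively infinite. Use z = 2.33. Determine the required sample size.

176

With p = 0.86, p(1−p) = 0.1204.
n = z²·p(1−p)/E² = 2.33² × 0.1204 / 0.061² = 5.4289 × 0.1204 / 0.003721 ≈ 175.66.
Rounding up gives n = 176.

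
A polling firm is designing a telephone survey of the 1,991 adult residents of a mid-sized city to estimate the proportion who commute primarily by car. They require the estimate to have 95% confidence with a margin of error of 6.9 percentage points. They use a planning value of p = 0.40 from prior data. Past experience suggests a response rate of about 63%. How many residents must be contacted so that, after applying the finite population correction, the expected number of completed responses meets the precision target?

For 95% confidence, z = 1.96.
Completed interviews needed (unadjusted): n₀ = 1.96² × 0.2400 / 0.069² ≈ 193.65 → 194.
FPC for N = 1,991: n = 194 / (1 + 193/1991) = 194 / 1.0969 ≈ 176.86 → 177.
At a 63% response rate, contacts needed = 177 / 0.63 ≈ 280.95 → 281.

281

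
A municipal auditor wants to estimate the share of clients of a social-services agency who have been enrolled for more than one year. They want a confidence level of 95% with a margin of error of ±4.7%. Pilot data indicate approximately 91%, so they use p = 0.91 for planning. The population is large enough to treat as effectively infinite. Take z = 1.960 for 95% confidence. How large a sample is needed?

143

With p = 0.91, p(1−p) = 0.0819.
n = z²·p(1−p)/E² = 1.960² × 0.0819 / 0.047² = 3.8416 × 0.0819 / 0.002209 ≈ 142.43.
Rounding up gives n = 143.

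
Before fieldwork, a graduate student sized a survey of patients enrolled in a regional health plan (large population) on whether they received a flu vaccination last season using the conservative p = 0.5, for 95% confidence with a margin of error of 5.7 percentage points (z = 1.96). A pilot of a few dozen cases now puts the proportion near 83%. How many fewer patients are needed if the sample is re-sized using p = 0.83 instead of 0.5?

129

Conservative (p = 0.5): n = 1.96² × 0.25 / 0.057² ≈ 295.60 → 296.
Using p = 0.83: p(1−p) = 0.1411, so n = 1.96² × 0.1411 / 0.057² ≈ 166.84 → 167.
Reduction: 296 − 167 = 129.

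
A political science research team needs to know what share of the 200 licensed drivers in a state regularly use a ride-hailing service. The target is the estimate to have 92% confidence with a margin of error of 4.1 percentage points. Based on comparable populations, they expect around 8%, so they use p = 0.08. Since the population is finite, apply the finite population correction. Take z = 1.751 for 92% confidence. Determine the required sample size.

Unadjusted: n₀ = 1.751² × 0.08 × 0.92 / 0.041² ≈ 134.24, so n₀ = 135.
Finite population correction with N = 200: n = n₀ / (1 + (n₀−1)/N) = 135 / (1 + 134/200) = 135 / 1.6700 ≈ 80.84.
Rounding up, n = 81.

81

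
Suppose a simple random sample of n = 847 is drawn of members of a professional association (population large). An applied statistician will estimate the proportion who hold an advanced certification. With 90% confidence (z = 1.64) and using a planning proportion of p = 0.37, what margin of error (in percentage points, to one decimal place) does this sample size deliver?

2.7

SE(p̂) = √[p(1−p)/n] = √[0.2331/847] = 0.01659.
E = z × SE = 1.64 × 0.01659 = 0.02721, or 2.7 percentage points.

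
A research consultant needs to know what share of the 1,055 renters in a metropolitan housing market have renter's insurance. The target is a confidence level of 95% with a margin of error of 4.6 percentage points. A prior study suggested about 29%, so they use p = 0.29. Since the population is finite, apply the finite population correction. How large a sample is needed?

For 95% confidence, z = 1.96.
Unadjusted: n₀ = 1.96² × 0.29 × 0.71 / 0.046² ≈ 373.81, so n₀ = 374.
Finite population correction with N = 1,055: n = n₀ / (1 + (n₀−1)/N) = 374 / (1 + 373/1055) = 374 / 1.3536 ≈ 276.31.
Rounding up, n = 277.

277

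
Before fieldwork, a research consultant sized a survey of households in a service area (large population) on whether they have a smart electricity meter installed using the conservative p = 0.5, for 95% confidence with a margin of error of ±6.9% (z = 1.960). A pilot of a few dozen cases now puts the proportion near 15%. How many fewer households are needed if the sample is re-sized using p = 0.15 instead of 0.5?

99

Conservative (p = 0.5): n = 1.960² × 0.25 / 0.069² ≈ 201.72 → 202.
Using p = 0.15: p(1−p) = 0.1275, so n = 1.960² × 0.1275 / 0.069² ≈ 102.88 → 103.
Reduction: 202 − 103 = 99.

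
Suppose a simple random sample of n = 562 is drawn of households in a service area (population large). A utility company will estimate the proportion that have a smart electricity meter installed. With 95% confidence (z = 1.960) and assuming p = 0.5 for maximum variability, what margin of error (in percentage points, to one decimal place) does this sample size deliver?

SE(p̂) = √[p(1−p)/n] = √[0.2500/562] = 0.02109.
E = z × SE = 1.960 × 0.02109 = 0.04134, or 4.1 percentage points.

4.1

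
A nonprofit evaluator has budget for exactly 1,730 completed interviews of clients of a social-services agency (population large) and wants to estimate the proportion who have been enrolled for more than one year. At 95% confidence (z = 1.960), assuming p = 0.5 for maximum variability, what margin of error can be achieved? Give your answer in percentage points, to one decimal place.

SE(p̂) = √[p(1−p)/n] = √[0.2500/1730] = 0.01202.
E = z × SE = 1.960 × 0.01202 = 0.02356, or 2.4 percentage points.

2.4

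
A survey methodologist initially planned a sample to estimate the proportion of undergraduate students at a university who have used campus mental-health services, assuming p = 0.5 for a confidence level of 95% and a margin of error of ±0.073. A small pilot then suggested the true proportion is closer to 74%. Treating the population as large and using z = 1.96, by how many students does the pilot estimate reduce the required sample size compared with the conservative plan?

Conservative (p = 0.5): n = 1.96² × 0.25 / 0.073² ≈ 180.22 → 181.
Using p = 0.74: p(1−p) = 0.1924, so n = 1.96² × 0.1924 / 0.073² ≈ 138.70 → 139.
Reduction: 181 − 139 = 42.

42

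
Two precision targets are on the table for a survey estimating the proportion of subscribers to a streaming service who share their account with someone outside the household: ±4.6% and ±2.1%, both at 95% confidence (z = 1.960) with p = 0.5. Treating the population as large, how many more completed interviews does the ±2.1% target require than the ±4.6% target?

At ±4.6%: n = 1.960² × 0.2500 / 0.046² ≈ 453.88 → 454.
At ±2.1%: n = 1.960² × 0.2500 / 0.021² ≈ 2177.78 → 2178.
Additional respondents: 2178 − 454 = 1724.

1724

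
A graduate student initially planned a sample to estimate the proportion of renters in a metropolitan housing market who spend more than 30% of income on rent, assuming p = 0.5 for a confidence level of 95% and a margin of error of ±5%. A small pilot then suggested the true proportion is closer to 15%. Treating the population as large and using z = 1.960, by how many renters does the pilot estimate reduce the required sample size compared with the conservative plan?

189

Conservative (p = 0.5): n = 1.960² × 0.25 / 0.050² ≈ 384.16 → 385.
Using p = 0.15: p(1−p) = 0.1275, so n = 1.960² × 0.1275 / 0.050² ≈ 195.92 → 196.
Reduction: 385 − 196 = 189.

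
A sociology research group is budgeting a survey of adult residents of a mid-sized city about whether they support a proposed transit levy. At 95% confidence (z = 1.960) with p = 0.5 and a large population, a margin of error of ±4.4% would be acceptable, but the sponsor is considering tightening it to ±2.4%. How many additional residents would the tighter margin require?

1171

At ±4.4%: n = 1.960² × 0.2500 / 0.044² ≈ 496.07 → 497.
At ±2.4%: n = 1.960² × 0.2500 / 0.024² ≈ 1667.36 → 1668.
Additional respondents: 1668 − 497 = 1171.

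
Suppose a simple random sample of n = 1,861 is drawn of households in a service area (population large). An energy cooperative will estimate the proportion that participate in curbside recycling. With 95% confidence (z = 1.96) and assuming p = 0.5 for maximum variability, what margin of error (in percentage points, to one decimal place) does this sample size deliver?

2.3

SE(p̂) = √[p(1−p)/n] = √[0.2500/1861] = 0.01159.
E = z × SE = 1.96 × 0.01159 = 0.02272, or 2.3 percentage points.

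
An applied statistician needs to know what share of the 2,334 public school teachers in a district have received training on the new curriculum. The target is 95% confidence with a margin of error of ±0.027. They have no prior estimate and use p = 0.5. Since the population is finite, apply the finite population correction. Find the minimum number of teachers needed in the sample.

For 95% confidence, z = 1.960.
Unadjusted: n₀ = 1.960² × 0.50 × 0.50 / 0.027² ≈ 1317.42, so n₀ = 1318.
Finite population correction with N = 2,334: n = n₀ / (1 + (n₀−1)/N) = 1318 / (1 + 1317/2334) = 1318 / 1.5643 ≈ 842.57.
Rounding up, n = 843.

843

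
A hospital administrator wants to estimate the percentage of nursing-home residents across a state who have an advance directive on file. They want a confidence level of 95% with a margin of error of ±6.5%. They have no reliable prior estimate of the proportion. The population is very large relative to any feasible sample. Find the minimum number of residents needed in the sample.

228

For 95% confidence, z = 1.960.
With no prior estimate, use p = 0.5, giving p(1−p) = 0.25.
n = z²·p(1−p)/E² = 1.960² × 0.2500 / 0.065² = 3.8416 × 0.2500 / 0.004225 ≈ 227.31.
Rounding up gives n = 228.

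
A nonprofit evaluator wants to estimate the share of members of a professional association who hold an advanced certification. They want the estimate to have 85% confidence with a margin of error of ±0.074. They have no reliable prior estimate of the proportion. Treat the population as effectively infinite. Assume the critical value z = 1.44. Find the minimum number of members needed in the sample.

95

With no prior estimate, use p = 0.5, giving p(1−p) = 0.25.
n = z²·p(1−p)/E² = 1.44² × 0.2500 / 0.074² = 2.0736 × 0.2500 / 0.005476 ≈ 94.67.
Rounding up gives n = 95.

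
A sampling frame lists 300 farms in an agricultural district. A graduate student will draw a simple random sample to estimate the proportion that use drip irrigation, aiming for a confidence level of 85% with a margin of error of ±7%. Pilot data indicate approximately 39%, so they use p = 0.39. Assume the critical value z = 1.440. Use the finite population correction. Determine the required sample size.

76

Unadjusted: n₀ = 1.440² × 0.39 × 0.61 / 0.070² ≈ 100.68, so n₀ = 101.
Finite population correction with N = 300: n = n₀ / (1 + (n₀−1)/N) = 101 / (1 + 100/300) = 101 / 1.3333 ≈ 75.75.
Rounding up, n = 76.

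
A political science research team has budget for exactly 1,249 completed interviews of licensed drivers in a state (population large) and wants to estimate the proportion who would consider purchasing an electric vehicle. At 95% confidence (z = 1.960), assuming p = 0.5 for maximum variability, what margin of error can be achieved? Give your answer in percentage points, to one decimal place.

2.8

SE(p̂) = √[p(1−p)/n] = √[0.2500/1249] = 0.01415.
E = z × SE = 1.960 × 0.01415 = 0.02773, or 2.8 percentage points.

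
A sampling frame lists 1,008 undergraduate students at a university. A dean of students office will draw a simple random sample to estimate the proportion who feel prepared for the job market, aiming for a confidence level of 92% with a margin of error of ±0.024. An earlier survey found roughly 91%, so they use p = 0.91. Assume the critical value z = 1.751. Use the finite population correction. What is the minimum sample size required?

Unadjusted: n₀ = 1.751² × 0.91 × 0.09 / 0.024² ≈ 435.95, so n₀ = 436.
Finite population correction with N = 1,008: n = n₀ / (1 + (n₀−1)/N) = 436 / (1 + 435/1008) = 436 / 1.4315 ≈ 304.57.
Rounding up, n = 305.

305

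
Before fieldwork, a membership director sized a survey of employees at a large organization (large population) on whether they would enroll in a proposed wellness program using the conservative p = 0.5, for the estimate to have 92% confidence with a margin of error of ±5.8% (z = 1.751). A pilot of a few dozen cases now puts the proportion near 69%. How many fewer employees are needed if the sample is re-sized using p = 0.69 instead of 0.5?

33

Conservative (p = 0.5): n = 1.751² × 0.25 / 0.058² ≈ 227.85 → 228.
Using p = 0.69: p(1−p) = 0.2139, so n = 1.751² × 0.2139 / 0.058² ≈ 194.95 → 195.
Reduction: 228 − 195 = 33.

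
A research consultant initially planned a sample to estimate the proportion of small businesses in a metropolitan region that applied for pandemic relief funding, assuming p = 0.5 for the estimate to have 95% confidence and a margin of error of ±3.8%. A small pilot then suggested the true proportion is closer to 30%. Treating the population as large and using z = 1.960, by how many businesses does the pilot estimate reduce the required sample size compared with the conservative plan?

107

Conservative (p = 0.5): n = 1.960² × 0.25 / 0.038² ≈ 665.10 → 666.
Using p = 0.30: p(1−p) = 0.2100, so n = 1.960² × 0.2100 / 0.038² ≈ 558.68 → 559.
Reduction: 666 − 559 = 107.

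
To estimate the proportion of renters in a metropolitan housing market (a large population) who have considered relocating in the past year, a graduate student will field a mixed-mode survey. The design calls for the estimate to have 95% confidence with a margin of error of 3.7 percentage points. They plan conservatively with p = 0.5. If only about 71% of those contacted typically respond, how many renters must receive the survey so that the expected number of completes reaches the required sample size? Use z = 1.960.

989

Completed interviews needed: n₀ = 1.960² × 0.2500 / 0.037² ≈ 701.53 → 702.
At a 71% response rate, contacts needed = 702 / 0.71 ≈ 988.73 → 989.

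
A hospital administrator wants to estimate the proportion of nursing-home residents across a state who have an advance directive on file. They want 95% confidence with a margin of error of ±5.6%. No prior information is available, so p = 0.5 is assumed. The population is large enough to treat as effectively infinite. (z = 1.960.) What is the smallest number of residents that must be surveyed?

307

With p = 0.5, p(1−p) = 0.25.
n = z²·p(1−p)/E² = 1.960² × 0.2500 / 0.056² = 3.8416 × 0.2500 / 0.003136 ≈ 306.25.
Rounding up gives n = 307.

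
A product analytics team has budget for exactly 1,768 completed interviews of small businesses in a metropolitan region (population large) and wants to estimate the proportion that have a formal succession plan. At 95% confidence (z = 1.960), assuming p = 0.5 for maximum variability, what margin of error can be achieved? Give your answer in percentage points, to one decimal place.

2.3

SE(p̂) = √[p(1−p)/n] = √[0.2500/1768] = 0.01189.
E = z × SE = 1.960 × 0.01189 = 0.02331, or 2.3 percentage points.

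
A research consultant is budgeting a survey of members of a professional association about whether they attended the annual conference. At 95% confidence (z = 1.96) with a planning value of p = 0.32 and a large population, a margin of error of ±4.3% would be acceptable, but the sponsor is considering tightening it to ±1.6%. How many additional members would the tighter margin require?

2813

At ±4.3%: n = 1.96² × 0.2176 / 0.043² ≈ 452.10 → 453.
At ±1.6%: n = 1.96² × 0.2176 / 0.016² ≈ 3265.36 → 3266.
Additional respondents: 3266 − 453 = 2813.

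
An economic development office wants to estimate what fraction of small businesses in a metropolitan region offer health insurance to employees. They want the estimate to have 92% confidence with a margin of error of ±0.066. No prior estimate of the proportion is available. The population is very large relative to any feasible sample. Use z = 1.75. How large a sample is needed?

176

With no prior estimate, use p = 0.5, giving p(1−p) = 0.25.
n = z²·p(1−p)/E² = 1.75² × 0.2500 / 0.066² = 3.0625 × 0.2500 / 0.004356 ≈ 175.76.
Rounding up gives n = 176.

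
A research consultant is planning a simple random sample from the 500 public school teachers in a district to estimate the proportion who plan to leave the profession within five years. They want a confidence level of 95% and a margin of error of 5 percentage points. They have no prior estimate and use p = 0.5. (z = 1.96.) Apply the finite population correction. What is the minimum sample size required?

218

Unadjusted: n₀ = 1.96² × 0.50 × 0.50 / 0.050² ≈ 384.16, so n₀ = 385.
Finite population correction with N = 500: n = n₀ / (1 + (n₀−1)/N) = 385 / (1 + 384/500) = 385 / 1.7680 ≈ 217.76.
Rounding up, n = 218.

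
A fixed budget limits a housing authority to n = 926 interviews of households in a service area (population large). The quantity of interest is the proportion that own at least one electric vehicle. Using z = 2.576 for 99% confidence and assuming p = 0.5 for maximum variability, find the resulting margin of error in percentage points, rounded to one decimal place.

SE(p̂) = √[p(1−p)/n] = √[0.2500/926] = 0.01643.
E = z × SE = 2.576 × 0.01643 = 0.04233, or 4.2 percentage points.

4.2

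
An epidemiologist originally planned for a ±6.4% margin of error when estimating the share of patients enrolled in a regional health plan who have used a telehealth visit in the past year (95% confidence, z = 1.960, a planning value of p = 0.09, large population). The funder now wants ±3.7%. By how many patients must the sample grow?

At ±6.4%: n = 1.960² × 0.0819 / 0.064² ≈ 76.81 → 77.
At ±3.7%: n = 1.960² × 0.0819 / 0.037² ≈ 229.82 → 230.
Additional respondents: 230 − 77 = 153.

153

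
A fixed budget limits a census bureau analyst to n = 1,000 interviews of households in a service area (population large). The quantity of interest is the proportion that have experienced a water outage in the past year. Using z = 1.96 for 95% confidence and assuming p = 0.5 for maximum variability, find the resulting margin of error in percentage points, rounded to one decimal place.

SE(p̂) = √[p(1−p)/n] = √[0.2500/1000] = 0.01581.
E = z × SE = 1.96 × 0.01581 = 0.03099, or 3.1 percentage points.

3.1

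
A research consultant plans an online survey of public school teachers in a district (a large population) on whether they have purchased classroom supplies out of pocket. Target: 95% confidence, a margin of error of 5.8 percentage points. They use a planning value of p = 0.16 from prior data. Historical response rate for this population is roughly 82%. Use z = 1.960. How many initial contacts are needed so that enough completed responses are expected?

188

Completed interviews needed: n₀ = 1.960² × 0.1344 / 0.058² ≈ 153.48 → 154.
At an 82% response rate, contacts needed = 154 / 0.82 ≈ 187.80 → 188.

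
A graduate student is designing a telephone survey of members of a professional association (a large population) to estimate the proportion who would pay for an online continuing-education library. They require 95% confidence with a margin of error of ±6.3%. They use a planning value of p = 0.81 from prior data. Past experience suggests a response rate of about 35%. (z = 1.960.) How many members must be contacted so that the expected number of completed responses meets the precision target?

Completed interviews needed: n₀ = 1.960² × 0.1539 / 0.063² ≈ 148.96 → 149.
At a 35% response rate, contacts needed = 149 / 0.35 ≈ 425.71 → 426.

426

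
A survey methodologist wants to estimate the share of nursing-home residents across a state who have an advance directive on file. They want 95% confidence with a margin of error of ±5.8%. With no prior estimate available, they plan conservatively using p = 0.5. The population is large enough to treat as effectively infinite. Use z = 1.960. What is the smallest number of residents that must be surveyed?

286

With p = 0.5, p(1−p) = 0.25.
n = z²·p(1−p)/E² = 1.960² × 0.2500 / 0.058² = 3.8416 × 0.2500 / 0.003364 ≈ 285.49.
Rounding up gives n = 286.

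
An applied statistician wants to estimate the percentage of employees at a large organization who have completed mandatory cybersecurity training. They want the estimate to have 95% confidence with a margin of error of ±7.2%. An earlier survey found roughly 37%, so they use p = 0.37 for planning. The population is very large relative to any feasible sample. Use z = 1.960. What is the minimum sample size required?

With p = 0.37, p(1−p) = 0.2331.
n = z²·p(1−p)/E² = 1.960² × 0.2331 / 0.072² = 3.8416 × 0.2331 / 0.005184 ≈ 172.74.
Rounding up gives n = 173.

173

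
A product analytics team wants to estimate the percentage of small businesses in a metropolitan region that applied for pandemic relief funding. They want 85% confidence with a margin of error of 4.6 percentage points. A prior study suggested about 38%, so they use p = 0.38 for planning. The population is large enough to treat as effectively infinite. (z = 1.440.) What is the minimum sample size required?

With p = 0.38, p(1−p) = 0.2356.
n = z²·p(1−p)/E² = 1.440² × 0.2356 / 0.046² = 2.0736 × 0.2356 / 0.002116 ≈ 230.88.
Rounding up gives n = 231.

231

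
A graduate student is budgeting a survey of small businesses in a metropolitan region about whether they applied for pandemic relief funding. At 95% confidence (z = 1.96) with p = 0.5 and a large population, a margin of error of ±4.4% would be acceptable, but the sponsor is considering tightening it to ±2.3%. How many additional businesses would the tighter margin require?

At ±4.4%: n = 1.96² × 0.2500 / 0.044² ≈ 496.07 → 497.
At ±2.3%: n = 1.96² × 0.2500 / 0.023² ≈ 1815.50 → 1816.
Additional respondents: 1816 − 497 = 1319.

1319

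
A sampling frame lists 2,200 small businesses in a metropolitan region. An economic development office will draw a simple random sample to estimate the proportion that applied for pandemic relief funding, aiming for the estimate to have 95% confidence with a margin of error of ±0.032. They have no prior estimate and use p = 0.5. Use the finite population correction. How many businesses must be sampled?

For 95% confidence, z = 1.96.
Unadjusted: n₀ = 1.96² × 0.50 × 0.50 / 0.032² ≈ 937.89, so n₀ = 938.
Finite population correction with N = 2,200: n = n₀ / (1 + (n₀−1)/N) = 938 / (1 + 937/2200) = 938 / 1.4259 ≈ 657.83.
Rounding up, n = 658.

658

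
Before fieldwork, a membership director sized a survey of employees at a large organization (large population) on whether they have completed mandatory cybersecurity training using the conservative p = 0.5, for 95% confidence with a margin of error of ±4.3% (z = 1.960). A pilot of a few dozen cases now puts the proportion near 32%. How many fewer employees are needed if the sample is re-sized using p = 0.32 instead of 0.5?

Conservative (p = 0.5): n = 1.960² × 0.25 / 0.043² ≈ 519.42 → 520.
Using p = 0.32: p(1−p) = 0.2176, so n = 1.960² × 0.2176 / 0.043² ≈ 452.10 → 453.
Reduction: 520 − 453 = 67.

67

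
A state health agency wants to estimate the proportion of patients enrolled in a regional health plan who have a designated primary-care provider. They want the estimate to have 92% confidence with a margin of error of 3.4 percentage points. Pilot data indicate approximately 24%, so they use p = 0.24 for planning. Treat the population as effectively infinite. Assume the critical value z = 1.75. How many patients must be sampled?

484

With p = 0.24, p(1−p) = 0.1824.
n = z²·p(1−p)/E² = 1.75² × 0.1824 / 0.034² = 3.0625 × 0.1824 / 0.001156 ≈ 483.22.
Rounding up gives n = 484.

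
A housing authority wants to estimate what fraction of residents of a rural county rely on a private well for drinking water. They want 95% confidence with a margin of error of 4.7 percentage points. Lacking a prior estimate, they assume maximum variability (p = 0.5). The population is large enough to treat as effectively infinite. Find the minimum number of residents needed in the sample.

For 95% confidence, z = 1.960.
With p = 0.5, p(1−p) = 0.25.
n = z²·p(1−p)/E² = 1.960² × 0.2500 / 0.047² = 3.8416 × 0.2500 / 0.002209 ≈ 434.77.
Rounding up gives n = 435.

435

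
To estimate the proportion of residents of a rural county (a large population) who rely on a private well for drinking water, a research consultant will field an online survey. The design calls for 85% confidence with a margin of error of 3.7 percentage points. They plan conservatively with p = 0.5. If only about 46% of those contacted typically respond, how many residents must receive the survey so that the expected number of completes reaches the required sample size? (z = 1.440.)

824

Completed interviews needed: n₀ = 1.440² × 0.2500 / 0.037² ≈ 378.67 → 379.
At a 46% response rate, contacts needed = 379 / 0.46 ≈ 823.91 → 824.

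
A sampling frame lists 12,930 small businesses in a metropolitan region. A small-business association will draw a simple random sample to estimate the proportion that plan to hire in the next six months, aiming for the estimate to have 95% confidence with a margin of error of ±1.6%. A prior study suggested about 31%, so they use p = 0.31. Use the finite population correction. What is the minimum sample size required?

2572

For 95% confidence, z = 1.96.
Unadjusted: n₀ = 1.96² × 0.31 × 0.69 / 0.016² ≈ 3209.84, so n₀ = 3210.
Finite population correction with N = 12,930: n = n₀ / (1 + (n₀−1)/N) = 3210 / (1 + 3209/12930) = 3210 / 1.2482 ≈ 2571.74.
Rounding up, n = 2572.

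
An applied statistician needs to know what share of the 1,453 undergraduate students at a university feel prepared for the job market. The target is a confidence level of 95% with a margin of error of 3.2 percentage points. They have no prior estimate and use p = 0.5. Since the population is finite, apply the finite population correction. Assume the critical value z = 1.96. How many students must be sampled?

Unadjusted: n₀ = 1.96² × 0.50 × 0.50 / 0.032² ≈ 937.89, so n₀ = 938.
Finite population correction with N = 1,453: n = n₀ / (1 + (n₀−1)/N) = 938 / (1 + 937/1453) = 938 / 1.6449 ≈ 570.26.
Rounding up, n = 571.

571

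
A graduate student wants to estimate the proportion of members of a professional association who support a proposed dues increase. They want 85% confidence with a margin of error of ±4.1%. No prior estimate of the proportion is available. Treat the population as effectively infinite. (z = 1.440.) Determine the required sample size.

With no prior estimate, use p = 0.5, giving p(1−p) = 0.25.
n = z²·p(1−p)/E² = 1.440² × 0.2500 / 0.041² = 2.0736 × 0.2500 / 0.001681 ≈ 308.39.
Rounding up gives n = 309.

309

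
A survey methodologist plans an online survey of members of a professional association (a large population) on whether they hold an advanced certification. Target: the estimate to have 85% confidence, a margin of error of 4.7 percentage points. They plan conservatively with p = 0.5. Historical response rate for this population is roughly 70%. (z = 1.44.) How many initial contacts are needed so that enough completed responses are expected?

336

Completed interviews needed: n₀ = 1.44² × 0.2500 / 0.047² ≈ 234.68 → 235.
At a 70% response rate, contacts needed = 235 / 0.70 ≈ 335.71 → 336.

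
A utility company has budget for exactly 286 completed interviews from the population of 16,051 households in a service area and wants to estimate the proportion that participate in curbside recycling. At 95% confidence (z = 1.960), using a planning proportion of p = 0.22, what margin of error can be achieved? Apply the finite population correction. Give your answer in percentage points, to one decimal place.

4.8

Finite-population factor: (N−n)/(N−1) = (16051−286)/(16051−1) = 0.9822.
SE(p̂) = √[p(1−p)/n · (N−n)/(N−1)] = √[0.1716/286 × 0.9822] = 0.02428.
E = z × SE = 1.960 × 0.02428 = 0.04758 ≈ 4.8 percentage points.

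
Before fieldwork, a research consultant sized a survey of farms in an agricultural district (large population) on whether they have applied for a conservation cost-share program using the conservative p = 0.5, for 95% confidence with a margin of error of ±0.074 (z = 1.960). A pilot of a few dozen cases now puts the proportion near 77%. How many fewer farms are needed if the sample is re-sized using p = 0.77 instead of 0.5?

51

Conservative (p = 0.5): n = 1.960² × 0.25 / 0.074² ≈ 175.38 → 176.
Using p = 0.77: p(1−p) = 0.1771, so n = 1.960² × 0.1771 / 0.074² ≈ 124.24 → 125.
Reduction: 176 − 125 = 51.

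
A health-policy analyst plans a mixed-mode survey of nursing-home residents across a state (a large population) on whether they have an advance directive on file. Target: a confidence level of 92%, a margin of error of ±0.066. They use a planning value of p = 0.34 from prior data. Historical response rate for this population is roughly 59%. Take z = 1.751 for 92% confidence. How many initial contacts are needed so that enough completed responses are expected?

Completed interviews needed: n₀ = 1.751² × 0.2244 / 0.066² ≈ 157.95 → 158.
At a 59% response rate, contacts needed = 158 / 0.59 ≈ 267.80 → 268.

268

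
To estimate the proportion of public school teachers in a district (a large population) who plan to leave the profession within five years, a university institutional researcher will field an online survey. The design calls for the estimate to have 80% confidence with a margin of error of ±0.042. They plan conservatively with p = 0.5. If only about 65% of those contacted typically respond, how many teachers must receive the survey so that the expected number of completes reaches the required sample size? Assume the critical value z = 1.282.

Completed interviews needed: n₀ = 1.282² × 0.2500 / 0.042² ≈ 232.93 → 233.
At a 65% response rate, contacts needed = 233 / 0.65 ≈ 358.46 → 359.

359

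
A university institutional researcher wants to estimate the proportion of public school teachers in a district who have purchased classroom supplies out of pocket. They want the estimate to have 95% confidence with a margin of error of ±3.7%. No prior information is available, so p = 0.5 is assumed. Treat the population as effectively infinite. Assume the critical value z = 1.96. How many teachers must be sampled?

702

With p = 0.5, p(1−p) = 0.25.
n = z²·p(1−p)/E² = 1.96² × 0.2500 / 0.037² = 3.8416 × 0.2500 / 0.001369 ≈ 701.53.
Rounding up gives n = 702.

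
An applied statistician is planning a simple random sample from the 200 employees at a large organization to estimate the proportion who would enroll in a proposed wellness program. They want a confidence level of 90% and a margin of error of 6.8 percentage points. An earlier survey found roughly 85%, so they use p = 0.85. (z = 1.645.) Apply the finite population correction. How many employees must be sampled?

Unadjusted: n₀ = 1.645² × 0.85 × 0.15 / 0.068² ≈ 74.61, so n₀ = 75.
Finite population correction with N = 200: n = n₀ / (1 + (n₀−1)/N) = 75 / (1 + 74/200) = 75 / 1.3700 ≈ 54.74.
Rounding up, n = 55.

55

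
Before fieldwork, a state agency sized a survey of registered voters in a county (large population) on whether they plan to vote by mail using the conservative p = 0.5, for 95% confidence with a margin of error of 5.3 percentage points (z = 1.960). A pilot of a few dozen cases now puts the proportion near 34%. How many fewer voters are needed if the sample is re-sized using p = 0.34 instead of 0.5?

35

Conservative (p = 0.5): n = 1.960² × 0.25 / 0.053² ≈ 341.90 → 342.
Using p = 0.34: p(1−p) = 0.2244, so n = 1.960² × 0.2244 / 0.053² ≈ 306.89 → 307.
Reduction: 342 − 307 = 35.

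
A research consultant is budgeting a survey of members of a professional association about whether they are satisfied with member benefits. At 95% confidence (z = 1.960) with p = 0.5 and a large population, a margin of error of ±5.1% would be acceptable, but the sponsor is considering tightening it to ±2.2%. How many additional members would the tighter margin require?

At ±5.1%: n = 1.960² × 0.2500 / 0.051² ≈ 369.24 → 370.
At ±2.2%: n = 1.960² × 0.2500 / 0.022² ≈ 1984.30 → 1985.
Additional respondents: 1985 − 370 = 1615.

1615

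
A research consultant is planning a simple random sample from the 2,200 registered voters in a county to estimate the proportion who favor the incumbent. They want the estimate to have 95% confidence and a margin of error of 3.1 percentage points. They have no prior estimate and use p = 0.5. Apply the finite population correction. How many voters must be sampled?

688

For 95% confidence, z = 1.960.
Unadjusted: n₀ = 1.960² × 0.50 × 0.50 / 0.031² ≈ 999.38, so n₀ = 1000.
Finite population correction with N = 2,200: n = n₀ / (1 + (n₀−1)/N) = 1000 / (1 + 999/2200) = 1000 / 1.4541 ≈ 687.71.
Rounding up, n = 688.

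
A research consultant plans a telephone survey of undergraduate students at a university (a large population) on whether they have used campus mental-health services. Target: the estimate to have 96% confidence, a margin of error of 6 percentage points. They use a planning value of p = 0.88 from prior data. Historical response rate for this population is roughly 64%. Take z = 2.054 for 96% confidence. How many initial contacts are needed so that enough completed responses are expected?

194

Completed interviews needed: n₀ = 2.054² × 0.1056 / 0.060² ≈ 123.75 → 124.
At a 64% response rate, contacts needed = 124 / 0.64 ≈ 193.75 → 194.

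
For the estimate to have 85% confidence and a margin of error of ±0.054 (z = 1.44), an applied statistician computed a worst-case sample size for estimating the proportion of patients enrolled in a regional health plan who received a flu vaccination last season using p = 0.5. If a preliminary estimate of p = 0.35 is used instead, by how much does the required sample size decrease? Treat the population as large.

16

Conservative (p = 0.5): n = 1.44² × 0.25 / 0.054² ≈ 177.78 → 178.
Using p = 0.35: p(1−p) = 0.2275, so n = 1.44² × 0.2275 / 0.054² ≈ 161.78 → 162.
Reduction: 178 − 162 = 16.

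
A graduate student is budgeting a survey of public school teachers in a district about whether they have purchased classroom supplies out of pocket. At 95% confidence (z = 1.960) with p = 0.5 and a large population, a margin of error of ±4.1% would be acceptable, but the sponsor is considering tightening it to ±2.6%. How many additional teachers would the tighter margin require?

849

At ±4.1%: n = 1.960² × 0.2500 / 0.041² ≈ 571.33 → 572.
At ±2.6%: n = 1.960² × 0.2500 / 0.026² ≈ 1420.71 → 1421.
Additional respondents: 1421 − 572 = 849.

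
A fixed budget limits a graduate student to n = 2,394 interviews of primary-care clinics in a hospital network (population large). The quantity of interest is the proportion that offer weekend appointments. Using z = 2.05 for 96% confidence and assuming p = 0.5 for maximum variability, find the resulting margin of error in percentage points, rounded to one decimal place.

SE(p̂) = √[p(1−p)/n] = √[0.2500/2394] = 0.01022.
E = z × SE = 2.05 × 0.01022 = 0.02095, or 2.1 percentage points.

2.1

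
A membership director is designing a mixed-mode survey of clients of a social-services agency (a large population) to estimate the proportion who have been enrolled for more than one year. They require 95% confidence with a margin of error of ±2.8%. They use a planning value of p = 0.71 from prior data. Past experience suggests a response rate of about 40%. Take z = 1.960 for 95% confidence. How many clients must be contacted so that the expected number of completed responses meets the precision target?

2523

Completed interviews needed: n₀ = 1.960² × 0.2059 / 0.028² ≈ 1008.91 → 1009.
At a 40% response rate, contacts needed = 1009 / 0.40 ≈ 2522.50 → 2523.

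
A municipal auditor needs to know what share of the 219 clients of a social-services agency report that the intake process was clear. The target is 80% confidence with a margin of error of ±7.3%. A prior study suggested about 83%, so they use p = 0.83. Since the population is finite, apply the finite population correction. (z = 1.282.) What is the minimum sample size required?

37

Unadjusted: n₀ = 1.282² × 0.83 × 0.17 / 0.073² ≈ 43.52, so n₀ = 44.
Finite population correction with N = 219: n = n₀ / (1 + (n₀−1)/N) = 44 / (1 + 43/219) = 44 / 1.1963 ≈ 36.78.
Rounding up, n = 37.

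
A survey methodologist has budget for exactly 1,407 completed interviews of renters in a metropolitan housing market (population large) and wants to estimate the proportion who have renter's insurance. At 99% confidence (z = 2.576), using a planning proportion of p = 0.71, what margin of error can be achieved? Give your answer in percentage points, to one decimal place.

3.1

SE(p̂) = √[p(1−p)/n] = √[0.2059/1407] = 0.01210.
E = z × SE = 2.576 × 0.01210 = 0.03116, or 3.1 percentage points.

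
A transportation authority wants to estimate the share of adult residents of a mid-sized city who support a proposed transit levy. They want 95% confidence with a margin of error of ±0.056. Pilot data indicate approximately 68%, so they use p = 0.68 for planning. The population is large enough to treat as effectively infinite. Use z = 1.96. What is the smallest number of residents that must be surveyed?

With p = 0.68, p(1−p) = 0.2176.
n = z²·p(1−p)/E² = 1.96² × 0.2176 / 0.056² = 3.8416 × 0.2176 / 0.003136 ≈ 266.56.
Rounding up gives n = 267.

267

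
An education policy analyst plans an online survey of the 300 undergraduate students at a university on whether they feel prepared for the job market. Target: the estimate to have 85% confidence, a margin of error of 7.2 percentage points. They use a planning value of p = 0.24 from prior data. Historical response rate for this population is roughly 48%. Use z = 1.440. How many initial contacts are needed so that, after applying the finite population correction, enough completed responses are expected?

Completed interviews needed (unadjusted): n₀ = 1.440² × 0.1824 / 0.072² ≈ 72.96 → 73.
FPC for N = 300: n = 73 / (1 + 72/300) = 73 / 1.2400 ≈ 58.87 → 59.
At a 48% response rate, contacts needed = 59 / 0.48 ≈ 122.92 → 123.

123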